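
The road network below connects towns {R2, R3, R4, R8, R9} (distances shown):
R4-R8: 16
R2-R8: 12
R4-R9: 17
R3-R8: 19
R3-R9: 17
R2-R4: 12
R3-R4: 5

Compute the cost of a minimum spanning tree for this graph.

46

Sort edges by weight, then run Kruskal:
R3-R4 (5): add. Components now {R2} {R3,R4} {R8} {R9}
R2-R4 (12): add. Components now {R2,R3,R4} {R8} {R9}
R2-R8 (12): add. Components now {R2,R3,R4,R8} {R9}
R4-R8 (16): skip — R8 and R4 already connected.
R3-R9 (17): add. Components now {R2,R3,R4,R8,R9}
MST edges: R3-R4, R2-R4, R2-R8, R3-R9; total weight 5+12+12+17 = 46.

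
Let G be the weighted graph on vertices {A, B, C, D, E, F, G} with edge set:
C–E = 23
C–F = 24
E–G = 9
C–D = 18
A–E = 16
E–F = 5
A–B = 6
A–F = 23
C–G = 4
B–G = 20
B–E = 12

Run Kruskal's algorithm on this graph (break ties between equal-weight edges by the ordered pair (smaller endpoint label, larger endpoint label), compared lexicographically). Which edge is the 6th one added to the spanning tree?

Sort edges by weight, then run Kruskal:
C–G (4): add — endpoints in different components.
E–F (5): add — endpoints in different components.
A–B (6): add — endpoints in different components.
E–G (9): add — endpoints in different components.
B–E (12): add — endpoints in different components.
A–E (16): skip — A and E already connected.
C–D (18): add — endpoints in different components.
The 6th edge added is C–D.

C-D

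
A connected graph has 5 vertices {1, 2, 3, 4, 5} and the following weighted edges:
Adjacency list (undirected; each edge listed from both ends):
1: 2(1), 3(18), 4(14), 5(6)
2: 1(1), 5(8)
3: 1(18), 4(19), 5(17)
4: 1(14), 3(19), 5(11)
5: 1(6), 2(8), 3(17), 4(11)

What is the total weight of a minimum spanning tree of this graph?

Kruskal: consider edges lightest-first.
1 2 (1): add. Components now {1,2} {3} {4} {5}
1 5 (6): add. Components now {1,2,5} {3} {4}
2 5 (8): skip — 2 and 5 already connected.
4 5 (11): add. Components now {1,2,4,5} {3}
1 4 (14): skip — 1 and 4 already connected.
3 5 (17): add. Components now {1,2,3,4,5}
MST edges: 1 2, 1 5, 4 5, 3 5; total weight 1+6+11+17 = 35.

35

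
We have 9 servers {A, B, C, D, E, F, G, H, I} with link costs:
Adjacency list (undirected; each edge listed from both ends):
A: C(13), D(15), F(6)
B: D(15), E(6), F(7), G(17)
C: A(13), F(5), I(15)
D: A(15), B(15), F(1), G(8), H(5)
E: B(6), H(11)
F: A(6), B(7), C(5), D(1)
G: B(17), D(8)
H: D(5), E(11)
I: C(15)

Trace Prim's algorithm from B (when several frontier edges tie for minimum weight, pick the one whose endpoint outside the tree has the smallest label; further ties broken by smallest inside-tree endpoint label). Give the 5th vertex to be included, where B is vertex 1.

Prim, starting at B.
Step 1: frontier [B–E 6, B–F 7, B–D 15, B–G 17] → take B–E (6); add E.
Step 2: frontier [B–F 7, B–D 15, B–G 17, E–H 11] → take B–F (7); add F.
Step 3: frontier [B–D 15, B–G 17, E–H 11, D–F 1, C–F 5, A–F 6] → take D–F (1); add D.
Step 4: frontier [B–G 17, D–H 5, D–G 8, A–D 15, E–H 11, C–F 5, A–F 6] → take C–F (5); add C.
Step 5: frontier [B–G 17, A–C 13, C–I 15, D–H 5, D–G 8, A–D 15, E–H 11, A–F 6] → take D–H (5); add H.
Step 6: frontier [B–G 17, A–C 13, C–I 15, D–G 8, A–D 15, A–F 6] → take A–F (6); add A.
Step 7: frontier [B–G 17, C–I 15, D–G 8] → take D–G (8); add G.
Step 8: frontier [C–I 15] → take C–I (15); add I.
Vertex order: B, E, F, D, C, H, A, G, I. The 5th vertex is C.

C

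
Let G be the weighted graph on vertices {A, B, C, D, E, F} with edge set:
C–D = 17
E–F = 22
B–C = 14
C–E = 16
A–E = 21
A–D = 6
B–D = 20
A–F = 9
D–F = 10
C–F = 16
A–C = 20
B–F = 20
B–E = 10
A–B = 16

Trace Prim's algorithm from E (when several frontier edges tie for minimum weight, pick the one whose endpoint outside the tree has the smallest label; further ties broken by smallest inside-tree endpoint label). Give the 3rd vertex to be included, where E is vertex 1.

C

Grow the tree from E using Prim:
Step 1: frontier [B–E 10, C–E 16, A–E 21, E–F 22] → take B–E (10); add B.
Step 2: frontier [B–C 14, A–B 16, B–D 20, B–F 20, C–E 16, A–E 21, E–F 22] → take B–C (14); add C.
Step 3: frontier [A–B 16, B–D 20, B–F 20, C–F 16, C–D 17, A–C 20, A–E 21, E–F 22] → take A–B (16); add A.
Step 4: frontier [A–D 6, A–F 9, B–D 20, B–F 20, C–F 16, C–D 17, E–F 22] → take A–D (6); add D.
Step 5: frontier [A–F 9, B–F 20, C–F 16, D–F 10, E–F 22] → take A–F (9); add F.
Vertex order: E, B, C, A, D, F. The 3rd vertex is C.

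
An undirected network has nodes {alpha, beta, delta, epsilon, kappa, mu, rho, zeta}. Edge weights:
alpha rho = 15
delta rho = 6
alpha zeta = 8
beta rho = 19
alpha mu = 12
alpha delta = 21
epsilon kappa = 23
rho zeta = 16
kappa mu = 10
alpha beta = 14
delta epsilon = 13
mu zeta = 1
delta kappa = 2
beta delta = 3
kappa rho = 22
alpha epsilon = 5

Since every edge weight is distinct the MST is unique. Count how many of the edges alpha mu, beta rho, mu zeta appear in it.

1

Kruskal's algorithm — process edges by increasing weight (ties by edge label):
mu zeta (1): add — endpoints in different components.
delta kappa (2): add — endpoints in different components.
beta delta (3): add — endpoints in different components.
alpha epsilon (5): add — endpoints in different components.
delta rho (6): add — endpoints in different components.
alpha zeta (8): add — endpoints in different components.
kappa mu (10): add — endpoints in different components.
MST edge set: {mu zeta, delta kappa, beta delta, alpha epsilon, delta rho, alpha zeta, kappa mu}.
Of the listed edges, {mu zeta} are in the MST → 1.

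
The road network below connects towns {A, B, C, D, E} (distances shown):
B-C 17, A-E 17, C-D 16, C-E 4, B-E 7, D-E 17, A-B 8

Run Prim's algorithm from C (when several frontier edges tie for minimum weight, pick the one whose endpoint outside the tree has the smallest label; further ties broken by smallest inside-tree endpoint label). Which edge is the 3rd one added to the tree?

A-B

Grow the tree from C using Prim:
Step 1: frontier [C-E 4, C-D 16, B-C 17] → take C-E (4); add E.
Step 2: frontier [C-D 16, B-C 17, B-E 7, A-E 17, D-E 17] → take B-E (7); add B.
Step 3: frontier [A-B 8, C-D 16, A-E 17, D-E 17] → take A-B (8); add A.
Step 4: frontier [C-D 16, D-E 17] → take C-D (16); add D.
The 3rd edge added is A-B.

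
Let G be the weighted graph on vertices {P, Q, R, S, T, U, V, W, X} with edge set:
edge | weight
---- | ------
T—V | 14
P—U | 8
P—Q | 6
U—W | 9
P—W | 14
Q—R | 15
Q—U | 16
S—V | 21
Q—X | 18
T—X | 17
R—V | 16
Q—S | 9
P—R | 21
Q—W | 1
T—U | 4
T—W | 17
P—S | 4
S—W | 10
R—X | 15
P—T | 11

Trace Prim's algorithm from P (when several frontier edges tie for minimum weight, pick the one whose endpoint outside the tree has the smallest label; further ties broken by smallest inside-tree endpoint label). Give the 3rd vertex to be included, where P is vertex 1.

Prim's algorithm from P:
Step 1: cheapest edge leaving the tree is P—S (4); add S.
Step 2: cheapest edge leaving the tree is P—Q (6); add Q.
Step 3: cheapest edge leaving the tree is Q—W (1); add W.
Step 4: cheapest edge leaving the tree is P—U (8); add U.
Step 5: cheapest edge leaving the tree is T—U (4); add T.
Step 6: cheapest edge leaving the tree is T—V (14); add V.
Step 7: cheapest edge leaving the tree is Q—R (15); add R.
Step 8: cheapest edge leaving the tree is R—X (15); add X.
Vertex order: P, S, Q, W, U, T, V, R, X. The 3rd vertex is Q.

Q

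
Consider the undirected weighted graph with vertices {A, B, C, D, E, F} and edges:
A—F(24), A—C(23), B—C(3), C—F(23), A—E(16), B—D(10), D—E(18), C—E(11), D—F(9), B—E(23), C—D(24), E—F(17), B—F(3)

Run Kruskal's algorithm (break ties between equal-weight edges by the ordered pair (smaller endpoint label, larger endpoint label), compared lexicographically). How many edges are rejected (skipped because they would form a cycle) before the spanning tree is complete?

1

Kruskal: consider edges lightest-first.
B—C (3): add. Components now {A} {B,C} {D} {E} {F}
B—F (3): add. Components now {A} {B,C,F} {D} {E}
D—F (9): add. Components now {A} {B,C,D,F} {E}
B—D (10): skip — B and D already connected.
C—E (11): add. Components now {A} {B,C,D,E,F}
A—E (16): add. Components now {A,B,C,D,E,F}
Edges rejected before the tree was complete: 1.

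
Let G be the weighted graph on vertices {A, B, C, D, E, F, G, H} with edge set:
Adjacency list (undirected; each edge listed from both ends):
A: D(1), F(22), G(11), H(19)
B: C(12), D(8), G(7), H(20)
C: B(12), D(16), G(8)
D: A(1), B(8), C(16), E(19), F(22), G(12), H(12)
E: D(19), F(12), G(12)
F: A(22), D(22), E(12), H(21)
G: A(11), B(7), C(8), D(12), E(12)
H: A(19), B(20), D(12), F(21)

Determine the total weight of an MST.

60

Prim, starting at E.
Step 1: cheapest edge leaving the tree is E–F (12); add F.
Step 2: cheapest edge leaving the tree is E–G (12); add G.
Step 3: cheapest edge leaving the tree is B–G (7); add B.
Step 4: cheapest edge leaving the tree is C–G (8); add C.
Step 5: cheapest edge leaving the tree is B–D (8); add D.
Step 6: cheapest edge leaving the tree is A–D (1); add A.
Step 7: cheapest edge leaving the tree is D–H (12); add H.
MST edges: E–F, E–G, B–G, C–G, B–D, A–D, D–H; total weight 12+12+7+8+8+1+12 = 60.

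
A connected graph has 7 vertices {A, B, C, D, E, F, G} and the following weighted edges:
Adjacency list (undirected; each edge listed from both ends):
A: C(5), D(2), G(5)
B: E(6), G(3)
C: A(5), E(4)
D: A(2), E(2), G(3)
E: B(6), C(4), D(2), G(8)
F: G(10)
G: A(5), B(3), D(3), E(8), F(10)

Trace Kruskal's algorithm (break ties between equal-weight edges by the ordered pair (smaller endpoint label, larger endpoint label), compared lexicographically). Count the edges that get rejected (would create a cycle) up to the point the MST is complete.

4

Sort edges by weight, then run Kruskal:
A–D (2): add. Components now {A,D} {B} {C} {E} {F} {G}
D–E (2): add. Components now {A,D,E} {B} {C} {F} {G}
B–G (3): add. Components now {A,D,E} {B,G} {C} {F}
D–G (3): add. Components now {A,B,D,E,G} {C} {F}
C–E (4): add. Components now {A,B,C,D,E,G} {F}
A–C (5): skip — A and C already connected.
A–G (5): skip — A and G already connected.
B–E (6): skip — B and E already connected.
E–G (8): skip — E and G already connected.
F–G (10): add. Components now {A,B,C,D,E,F,G}
Edges rejected before the tree was complete: 4.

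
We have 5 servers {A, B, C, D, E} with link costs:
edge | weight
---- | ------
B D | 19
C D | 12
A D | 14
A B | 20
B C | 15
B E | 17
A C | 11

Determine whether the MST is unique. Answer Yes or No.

Yes

Sort edges by weight, then run Kruskal:
A C (11): add — endpoints in different components.
C D (12): add — endpoints in different components.
A D (14): skip — A and D already connected.
B C (15): add — endpoints in different components.
B E (17): add — endpoints in different components.
Every non-tree edge has weight strictly greater than the heaviest edge on the tree path between its endpoints, so the MST is unique.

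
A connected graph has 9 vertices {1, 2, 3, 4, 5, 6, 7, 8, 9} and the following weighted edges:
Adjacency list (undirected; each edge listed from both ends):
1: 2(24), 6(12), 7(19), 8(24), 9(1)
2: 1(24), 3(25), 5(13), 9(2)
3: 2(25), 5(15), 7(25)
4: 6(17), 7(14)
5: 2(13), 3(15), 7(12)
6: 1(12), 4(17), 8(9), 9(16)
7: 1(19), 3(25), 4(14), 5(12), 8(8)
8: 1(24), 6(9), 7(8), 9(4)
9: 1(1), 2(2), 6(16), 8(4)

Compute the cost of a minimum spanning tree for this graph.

Prim's algorithm from 6:
Step 1: cheapest edge leaving the tree is 6-8 (9); add 8.
Step 2: cheapest edge leaving the tree is 8-9 (4); add 9.
Step 3: cheapest edge leaving the tree is 1-9 (1); add 1.
Step 4: cheapest edge leaving the tree is 2-9 (2); add 2.
Step 5: cheapest edge leaving the tree is 7-8 (8); add 7.
Step 6: cheapest edge leaving the tree is 5-7 (12); add 5.
Step 7: cheapest edge leaving the tree is 4-7 (14); add 4.
Step 8: cheapest edge leaving the tree is 3-5 (15); add 3.
MST edges: 6-8, 8-9, 1-9, 2-9, 7-8, 5-7, 4-7, 3-5; total weight 9+4+1+2+8+12+14+15 = 65.

65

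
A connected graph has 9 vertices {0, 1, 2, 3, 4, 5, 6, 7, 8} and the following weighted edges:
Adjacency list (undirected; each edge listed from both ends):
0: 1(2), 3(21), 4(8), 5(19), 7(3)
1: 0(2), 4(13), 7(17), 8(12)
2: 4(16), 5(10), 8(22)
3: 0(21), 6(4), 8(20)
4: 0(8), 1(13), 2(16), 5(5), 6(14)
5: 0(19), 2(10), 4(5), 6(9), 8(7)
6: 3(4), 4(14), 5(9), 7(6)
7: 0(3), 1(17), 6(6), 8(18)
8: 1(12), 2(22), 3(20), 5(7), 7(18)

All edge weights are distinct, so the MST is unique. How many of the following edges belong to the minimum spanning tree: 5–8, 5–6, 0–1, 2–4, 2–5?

3

Sort edges by weight, then run Kruskal:
0–1 (2): add — endpoints in different components.
0–7 (3): add — endpoints in different components.
3–6 (4): add — endpoints in different components.
4–5 (5): add — endpoints in different components.
6–7 (6): add — endpoints in different components.
5–8 (7): add — endpoints in different components.
0–4 (8): add — endpoints in different components.
5–6 (9): skip — 5 and 6 already connected.
2–5 (10): add — endpoints in different components.
MST edge set: {0–1, 0–7, 3–6, 4–5, 6–7, 5–8, 0–4, 2–5}.
Of the listed edges, {5–8, 0–1, 2–5} are in the MST → 3.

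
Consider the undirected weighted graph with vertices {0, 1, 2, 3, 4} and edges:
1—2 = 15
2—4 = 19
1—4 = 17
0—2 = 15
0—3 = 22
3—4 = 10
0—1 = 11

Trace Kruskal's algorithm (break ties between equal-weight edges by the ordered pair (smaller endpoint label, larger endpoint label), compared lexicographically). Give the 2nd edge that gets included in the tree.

0-1

Sort edges by weight, then run Kruskal:
3—4 (10): add — endpoints in different components.
0—1 (11): add — endpoints in different components.
0—2 (15): add — endpoints in different components.
1—2 (15): skip — 1 and 2 already connected.
1—4 (17): add — endpoints in different components.
The 2nd edge added is 0—1.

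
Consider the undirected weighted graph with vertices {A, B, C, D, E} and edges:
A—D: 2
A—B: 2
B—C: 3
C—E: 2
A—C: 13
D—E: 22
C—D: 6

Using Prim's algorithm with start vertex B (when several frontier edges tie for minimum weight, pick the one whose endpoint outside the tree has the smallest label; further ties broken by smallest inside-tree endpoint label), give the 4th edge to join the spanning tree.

Grow the tree from B using Prim:
Step 1: frontier [A—B 2, B—C 3] → take A—B (2); add A.
Step 2: frontier [A—D 2, A—C 13, B—C 3] → take A—D (2); add D.
Step 3: frontier [A—C 13, B—C 3, C—D 6, D—E 22] → take B—C (3); add C.
Step 4: frontier [C—E 2, D—E 22] → take C—E (2); add E.
The 4th edge added is C—E.

C-E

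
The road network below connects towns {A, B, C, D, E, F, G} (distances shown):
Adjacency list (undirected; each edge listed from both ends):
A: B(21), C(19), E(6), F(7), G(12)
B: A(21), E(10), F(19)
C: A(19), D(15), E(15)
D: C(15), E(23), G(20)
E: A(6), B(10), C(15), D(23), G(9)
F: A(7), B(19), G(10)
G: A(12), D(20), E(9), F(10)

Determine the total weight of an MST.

Prim's algorithm from C:
Step 1: frontier [C—D 15, C—E 15, A—C 19] → take C—D (15); add D.
Step 2: frontier [C—E 15, A—C 19, D—G 20, D—E 23] → take C—E (15); add E.
Step 3: frontier [A—C 19, D—G 20, A—E 6, E—G 9, B—E 10] → take A—E (6); add A.
Step 4: frontier [A—F 7, A—G 12, A—B 21, D—G 20, E—G 9, B—E 10] → take A—F (7); add F.
Step 5: frontier [A—G 12, A—B 21, D—G 20, E—G 9, B—E 10, F—G 10, B—F 19] → take E—G (9); add G.
Step 6: frontier [A—B 21, B—E 10, B—F 19] → take B—E (10); add B.
MST edges: C—D, C—E, A—E, A—F, E—G, B—E; total weight 15+15+6+7+9+10 = 62.

62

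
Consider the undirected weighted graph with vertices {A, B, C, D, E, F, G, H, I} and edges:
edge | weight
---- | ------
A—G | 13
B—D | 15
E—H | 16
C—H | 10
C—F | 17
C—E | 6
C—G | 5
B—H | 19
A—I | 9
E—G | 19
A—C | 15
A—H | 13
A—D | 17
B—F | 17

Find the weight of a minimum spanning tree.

92

Kruskal: consider edges lightest-first.
C—G (5): add — endpoints in different components.
C—E (6): add — endpoints in different components.
A—I (9): add — endpoints in different components.
C—H (10): add — endpoints in different components.
A—G (13): add — endpoints in different components.
A—H (13): skip — A and H already connected.
A—C (15): skip — A and C already connected.
B—D (15): add — endpoints in different components.
E—H (16): skip — E and H already connected.
A—D (17): add — endpoints in different components.
B—F (17): add — endpoints in different components.
MST edges: C—G, C—E, A—I, C—H, A—G, B—D, A—D, B—F; total weight 5+6+9+10+13+15+17+17 = 92.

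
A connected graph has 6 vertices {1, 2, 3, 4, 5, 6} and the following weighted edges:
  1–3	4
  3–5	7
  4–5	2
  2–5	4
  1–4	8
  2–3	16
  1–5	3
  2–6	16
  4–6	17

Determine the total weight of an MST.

29

Prim's algorithm from 2:
Step 1: frontier [2–5 4, 2–3 16, 2–6 16] → take 2–5 (4); add 5.
Step 2: frontier [2–3 16, 2–6 16, 4–5 2, 1–5 3, 3–5 7] → take 4–5 (2); add 4.
Step 3: frontier [2–3 16, 2–6 16, 1–4 8, 4–6 17, 1–5 3, 3–5 7] → take 1–5 (3); add 1.
Step 4: frontier [1–3 4, 2–3 16, 2–6 16, 4–6 17, 3–5 7] → take 1–3 (4); add 3.
Step 5: frontier [2–6 16, 4–6 17] → take 2–6 (16); add 6.
MST edges: 2–5, 4–5, 1–5, 1–3, 2–6; total weight 4+2+3+4+16 = 29.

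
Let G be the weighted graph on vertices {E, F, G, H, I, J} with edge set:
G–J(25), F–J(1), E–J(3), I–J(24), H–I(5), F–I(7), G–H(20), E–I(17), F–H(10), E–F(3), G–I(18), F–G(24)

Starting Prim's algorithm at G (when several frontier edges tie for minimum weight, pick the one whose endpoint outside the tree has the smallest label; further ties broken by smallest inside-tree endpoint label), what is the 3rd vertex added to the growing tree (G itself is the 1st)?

H

Grow the tree from G using Prim:
Step 1: cheapest edge leaving the tree is G–I (18); add I.
Step 2: cheapest edge leaving the tree is H–I (5); add H.
Step 3: cheapest edge leaving the tree is F–I (7); add F.
Step 4: cheapest edge leaving the tree is F–J (1); add J.
Step 5: cheapest edge leaving the tree is E–F (3); add E.
Vertex order: G, I, H, F, J, E. The 3rd vertex is H.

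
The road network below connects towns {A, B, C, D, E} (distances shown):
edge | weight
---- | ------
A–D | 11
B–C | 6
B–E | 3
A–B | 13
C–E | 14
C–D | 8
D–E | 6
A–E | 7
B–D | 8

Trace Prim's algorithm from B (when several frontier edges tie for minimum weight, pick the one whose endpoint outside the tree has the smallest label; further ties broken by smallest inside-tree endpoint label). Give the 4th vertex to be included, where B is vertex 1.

D

Grow the tree from B using Prim:
Step 1: cheapest edge leaving the tree is B–E (3); add E.
Step 2: cheapest edge leaving the tree is B–C (6); add C.
Step 3: cheapest edge leaving the tree is D–E (6); add D.
Step 4: cheapest edge leaving the tree is A–E (7); add A.
Vertex order: B, E, C, D, A. The 4th vertex is D.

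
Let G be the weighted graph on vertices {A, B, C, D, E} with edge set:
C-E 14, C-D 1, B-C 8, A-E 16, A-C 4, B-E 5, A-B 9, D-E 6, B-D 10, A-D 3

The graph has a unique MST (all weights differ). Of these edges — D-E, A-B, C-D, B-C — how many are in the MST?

Kruskal's algorithm — process edges by increasing weight (ties by edge label):
C-D (1): add. Components now {A} {B} {C,D} {E}
A-D (3): add. Components now {A,C,D} {B} {E}
A-C (4): skip — A and C already connected.
B-E (5): add. Components now {A,C,D} {B,E}
D-E (6): add. Components now {A,B,C,D,E}
MST edge set: {C-D, A-D, B-E, D-E}.
Of the listed edges, {D-E, C-D} are in the MST → 2.

2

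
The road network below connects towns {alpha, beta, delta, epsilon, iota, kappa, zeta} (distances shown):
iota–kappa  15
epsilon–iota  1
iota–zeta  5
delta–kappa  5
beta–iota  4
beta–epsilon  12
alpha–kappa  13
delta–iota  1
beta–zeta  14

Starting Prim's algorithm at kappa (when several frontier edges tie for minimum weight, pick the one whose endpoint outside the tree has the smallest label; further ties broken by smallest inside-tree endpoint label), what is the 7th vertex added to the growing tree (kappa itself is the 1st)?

Prim, starting at kappa.
Step 1: cheapest edge leaving the tree is delta–kappa (5); add delta.
Step 2: cheapest edge leaving the tree is delta–iota (1); add iota.
Step 3: cheapest edge leaving the tree is epsilon–iota (1); add epsilon.
Step 4: cheapest edge leaving the tree is beta–iota (4); add beta.
Step 5: cheapest edge leaving the tree is iota–zeta (5); add zeta.
Step 6: cheapest edge leaving the tree is alpha–kappa (13); add alpha.
Vertex order: kappa, delta, iota, epsilon, beta, zeta, alpha. The 7th vertex is alpha.

alpha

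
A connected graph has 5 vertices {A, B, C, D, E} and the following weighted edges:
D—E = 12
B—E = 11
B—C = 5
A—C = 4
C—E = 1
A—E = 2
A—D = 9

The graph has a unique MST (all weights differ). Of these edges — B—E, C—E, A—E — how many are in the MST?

2

Sort edges by weight, then run Kruskal:
C—E (1): add. Components now {A} {B} {C,E} {D}
A—E (2): add. Components now {A,C,E} {B} {D}
A—C (4): skip — A and C already connected.
B—C (5): add. Components now {A,B,C,E} {D}
A—D (9): add. Components now {A,B,C,D,E}
MST edge set: {C—E, A—E, B—C, A—D}.
Of the listed edges, {C—E, A—E} are in the MST → 2.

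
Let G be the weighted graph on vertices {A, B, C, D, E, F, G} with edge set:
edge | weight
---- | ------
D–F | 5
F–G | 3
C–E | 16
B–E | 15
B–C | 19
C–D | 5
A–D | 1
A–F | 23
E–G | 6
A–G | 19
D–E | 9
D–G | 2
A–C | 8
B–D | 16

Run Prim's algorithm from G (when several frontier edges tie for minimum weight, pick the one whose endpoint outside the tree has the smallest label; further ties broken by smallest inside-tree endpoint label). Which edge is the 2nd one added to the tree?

A-D

Grow the tree from G using Prim:
Step 1: cheapest edge leaving the tree is D–G (2); add D.
Step 2: cheapest edge leaving the tree is A–D (1); add A.
Step 3: cheapest edge leaving the tree is F–G (3); add F.
Step 4: cheapest edge leaving the tree is C–D (5); add C.
Step 5: cheapest edge leaving the tree is E–G (6); add E.
Step 6: cheapest edge leaving the tree is B–E (15); add B.
The 2nd edge added is A–D.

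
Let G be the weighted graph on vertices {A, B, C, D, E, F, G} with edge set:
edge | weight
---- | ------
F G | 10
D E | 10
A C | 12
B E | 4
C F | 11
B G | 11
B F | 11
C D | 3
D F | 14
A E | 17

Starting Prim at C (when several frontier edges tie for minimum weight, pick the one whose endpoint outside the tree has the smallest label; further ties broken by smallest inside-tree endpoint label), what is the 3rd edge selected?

B-E

Grow the tree from C using Prim:
Step 1: cheapest edge leaving the tree is C D (3); add D.
Step 2: cheapest edge leaving the tree is D E (10); add E.
Step 3: cheapest edge leaving the tree is B E (4); add B.
Step 4: cheapest edge leaving the tree is B F (11); add F.
Step 5: cheapest edge leaving the tree is F G (10); add G.
Step 6: cheapest edge leaving the tree is A C (12); add A.
The 3rd edge added is B E.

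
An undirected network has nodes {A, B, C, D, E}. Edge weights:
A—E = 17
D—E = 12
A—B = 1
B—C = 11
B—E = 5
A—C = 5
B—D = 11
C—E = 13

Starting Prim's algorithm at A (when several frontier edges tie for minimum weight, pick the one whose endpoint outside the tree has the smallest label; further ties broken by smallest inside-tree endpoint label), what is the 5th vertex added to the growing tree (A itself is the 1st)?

Grow the tree from A using Prim:
Step 1: frontier [A—B 1, A—C 5, A—E 17] → take A—B (1); add B.
Step 2: frontier [A—C 5, A—E 17, B—E 5, B—C 11, B—D 11] → take A—C (5); add C.
Step 3: frontier [A—E 17, B—E 5, B—D 11, C—E 13] → take B—E (5); add E.
Step 4: frontier [B—D 11, D—E 12] → take B—D (11); add D.
Vertex order: A, B, C, E, D. The 5th vertex is D.

D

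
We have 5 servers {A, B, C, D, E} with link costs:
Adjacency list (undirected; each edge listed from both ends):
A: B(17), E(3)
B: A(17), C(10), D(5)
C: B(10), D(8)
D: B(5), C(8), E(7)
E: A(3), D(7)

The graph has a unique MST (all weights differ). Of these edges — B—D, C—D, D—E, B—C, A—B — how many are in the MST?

Sort edges by weight, then run Kruskal:
A—E (3): add. Components now {A,E} {B} {C} {D}
B—D (5): add. Components now {A,E} {B,D} {C}
D—E (7): add. Components now {A,B,D,E} {C}
C—D (8): add. Components now {A,B,C,D,E}
MST edge set: {A—E, B—D, D—E, C—D}.
Of the listed edges, {B—D, C—D, D—E} are in the MST → 3.

3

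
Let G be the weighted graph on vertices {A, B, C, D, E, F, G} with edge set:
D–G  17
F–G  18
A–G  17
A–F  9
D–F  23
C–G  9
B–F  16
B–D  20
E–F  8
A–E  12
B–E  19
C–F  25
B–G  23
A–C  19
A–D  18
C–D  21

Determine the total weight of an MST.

76

Prim, starting at E.
Step 1: cheapest edge leaving the tree is E–F (8); add F.
Step 2: cheapest edge leaving the tree is A–F (9); add A.
Step 3: cheapest edge leaving the tree is B–F (16); add B.
Step 4: cheapest edge leaving the tree is A–G (17); add G.
Step 5: cheapest edge leaving the tree is C–G (9); add C.
Step 6: cheapest edge leaving the tree is D–G (17); add D.
MST edges: E–F, A–F, B–F, A–G, C–G, D–G; total weight 8+9+16+17+9+17 = 76.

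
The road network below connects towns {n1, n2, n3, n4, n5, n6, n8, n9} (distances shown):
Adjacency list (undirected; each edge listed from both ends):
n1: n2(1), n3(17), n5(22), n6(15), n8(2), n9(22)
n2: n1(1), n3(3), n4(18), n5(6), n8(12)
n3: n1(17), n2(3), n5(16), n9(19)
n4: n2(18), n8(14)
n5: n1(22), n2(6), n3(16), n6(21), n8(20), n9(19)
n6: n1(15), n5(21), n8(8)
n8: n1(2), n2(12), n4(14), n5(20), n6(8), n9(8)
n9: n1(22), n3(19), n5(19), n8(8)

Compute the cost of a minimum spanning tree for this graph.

Sort edges by weight, then run Kruskal:
n1–n2 (1): add — endpoints in different components.
n1–n8 (2): add — endpoints in different components.
n2–n3 (3): add — endpoints in different components.
n2–n5 (6): add — endpoints in different components.
n6–n8 (8): add — endpoints in different components.
n8–n9 (8): add — endpoints in different components.
n2–n8 (12): skip — n8 and n2 already connected.
n4–n8 (14): add — endpoints in different components.
MST edges: n1–n2, n1–n8, n2–n3, n2–n5, n6–n8, n8–n9, n4–n8; total weight 1+2+3+6+8+8+14 = 42.

42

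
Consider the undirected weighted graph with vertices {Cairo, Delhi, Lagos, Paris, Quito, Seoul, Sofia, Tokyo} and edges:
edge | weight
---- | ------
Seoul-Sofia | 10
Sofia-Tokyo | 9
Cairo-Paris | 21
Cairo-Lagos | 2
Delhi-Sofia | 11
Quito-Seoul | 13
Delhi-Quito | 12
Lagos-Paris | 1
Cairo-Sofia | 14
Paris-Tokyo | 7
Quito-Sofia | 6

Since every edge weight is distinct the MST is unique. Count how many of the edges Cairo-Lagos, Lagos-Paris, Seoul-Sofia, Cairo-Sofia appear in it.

3

Kruskal's algorithm — process edges by increasing weight (ties by edge label):
Lagos-Paris (1): add — endpoints in different components.
Cairo-Lagos (2): add — endpoints in different components.
Quito-Sofia (6): add — endpoints in different components.
Paris-Tokyo (7): add — endpoints in different components.
Sofia-Tokyo (9): add — endpoints in different components.
Seoul-Sofia (10): add — endpoints in different components.
Delhi-Sofia (11): add — endpoints in different components.
MST edge set: {Lagos-Paris, Cairo-Lagos, Quito-Sofia, Paris-Tokyo, Sofia-Tokyo, Seoul-Sofia, Delhi-Sofia}.
Of the listed edges, {Cairo-Lagos, Lagos-Paris, Seoul-Sofia} are in the MST → 3.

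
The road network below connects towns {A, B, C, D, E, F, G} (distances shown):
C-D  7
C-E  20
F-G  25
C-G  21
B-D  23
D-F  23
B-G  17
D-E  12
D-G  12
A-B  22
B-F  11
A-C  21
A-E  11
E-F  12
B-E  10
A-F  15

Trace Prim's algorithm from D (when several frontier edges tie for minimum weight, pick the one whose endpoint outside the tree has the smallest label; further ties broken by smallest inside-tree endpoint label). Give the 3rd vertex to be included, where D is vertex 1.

E

Grow the tree from D using Prim:
Step 1: cheapest edge leaving the tree is C-D (7); add C.
Step 2: cheapest edge leaving the tree is D-E (12); add E.
Step 3: cheapest edge leaving the tree is B-E (10); add B.
Step 4: cheapest edge leaving the tree is A-E (11); add A.
Step 5: cheapest edge leaving the tree is B-F (11); add F.
Step 6: cheapest edge leaving the tree is D-G (12); add G.
Vertex order: D, C, E, B, A, F, G. The 3rd vertex is E.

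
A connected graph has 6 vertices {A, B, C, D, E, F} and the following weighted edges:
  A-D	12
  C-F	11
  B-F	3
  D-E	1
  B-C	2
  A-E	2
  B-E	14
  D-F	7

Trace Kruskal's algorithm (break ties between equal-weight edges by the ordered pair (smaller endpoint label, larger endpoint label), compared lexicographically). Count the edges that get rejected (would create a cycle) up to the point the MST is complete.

Kruskal: consider edges lightest-first.
D-E (1): add — endpoints in different components.
A-E (2): add — endpoints in different components.
B-C (2): add — endpoints in different components.
B-F (3): add — endpoints in different components.
D-F (7): add — endpoints in different components.
Edges rejected before the tree was complete: 0.

0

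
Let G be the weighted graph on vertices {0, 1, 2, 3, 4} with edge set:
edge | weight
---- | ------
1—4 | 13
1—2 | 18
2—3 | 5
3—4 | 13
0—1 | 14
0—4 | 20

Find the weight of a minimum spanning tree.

45

Grow the tree from 4 using Prim:
Step 1: frontier [1—4 13, 3—4 13, 0—4 20] → take 1—4 (13); add 1.
Step 2: frontier [0—1 14, 1—2 18, 3—4 13, 0—4 20] → take 3—4 (13); add 3.
Step 3: frontier [0—1 14, 1—2 18, 2—3 5, 0—4 20] → take 2—3 (5); add 2.
Step 4: frontier [0—1 14, 0—4 20] → take 0—1 (14); add 0.
MST edges: 1—4, 3—4, 2—3, 0—1; total weight 13+13+5+14 = 45.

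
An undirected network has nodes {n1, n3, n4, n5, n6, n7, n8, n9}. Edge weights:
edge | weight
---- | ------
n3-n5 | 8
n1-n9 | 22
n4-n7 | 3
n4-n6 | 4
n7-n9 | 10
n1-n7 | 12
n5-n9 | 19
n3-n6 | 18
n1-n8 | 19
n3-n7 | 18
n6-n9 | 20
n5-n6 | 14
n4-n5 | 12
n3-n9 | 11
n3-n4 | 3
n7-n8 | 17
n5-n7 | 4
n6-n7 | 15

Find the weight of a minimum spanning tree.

Grow the tree from n9 using Prim:
Step 1: cheapest edge leaving the tree is n7-n9 (10); add n7.
Step 2: cheapest edge leaving the tree is n4-n7 (3); add n4.
Step 3: cheapest edge leaving the tree is n3-n4 (3); add n3.
Step 4: cheapest edge leaving the tree is n5-n7 (4); add n5.
Step 5: cheapest edge leaving the tree is n4-n6 (4); add n6.
Step 6: cheapest edge leaving the tree is n1-n7 (12); add n1.
Step 7: cheapest edge leaving the tree is n7-n8 (17); add n8.
MST edges: n7-n9, n4-n7, n3-n4, n5-n7, n4-n6, n1-n7, n7-n8; total weight 10+3+3+4+4+12+17 = 53.

53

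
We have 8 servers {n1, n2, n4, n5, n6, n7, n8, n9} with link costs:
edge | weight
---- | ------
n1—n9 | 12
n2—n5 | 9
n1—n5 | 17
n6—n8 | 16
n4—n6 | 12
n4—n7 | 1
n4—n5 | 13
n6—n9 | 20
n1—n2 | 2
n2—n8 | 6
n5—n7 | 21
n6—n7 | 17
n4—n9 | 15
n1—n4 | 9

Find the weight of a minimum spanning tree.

Kruskal: consider edges lightest-first.
n4—n7 (1): add — endpoints in different components.
n1—n2 (2): add — endpoints in different components.
n2—n8 (6): add — endpoints in different components.
n1—n4 (9): add — endpoints in different components.
n2—n5 (9): add — endpoints in different components.
n1—n9 (12): add — endpoints in different components.
n4—n6 (12): add — endpoints in different components.
MST edges: n4—n7, n1—n2, n2—n8, n1—n4, n2—n5, n1—n9, n4—n6; total weight 1+2+6+9+9+12+12 = 51.

51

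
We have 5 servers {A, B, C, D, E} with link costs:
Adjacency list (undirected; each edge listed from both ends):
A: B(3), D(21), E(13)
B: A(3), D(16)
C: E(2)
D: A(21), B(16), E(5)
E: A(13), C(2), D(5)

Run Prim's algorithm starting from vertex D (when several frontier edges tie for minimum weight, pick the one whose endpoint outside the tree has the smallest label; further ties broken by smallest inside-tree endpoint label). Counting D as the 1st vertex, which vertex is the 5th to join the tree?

Prim's algorithm from D:
Step 1: cheapest edge leaving the tree is D E (5); add E.
Step 2: cheapest edge leaving the tree is C E (2); add C.
Step 3: cheapest edge leaving the tree is A E (13); add A.
Step 4: cheapest edge leaving the tree is A B (3); add B.
Vertex order: D, E, C, A, B. The 5th vertex is B.

B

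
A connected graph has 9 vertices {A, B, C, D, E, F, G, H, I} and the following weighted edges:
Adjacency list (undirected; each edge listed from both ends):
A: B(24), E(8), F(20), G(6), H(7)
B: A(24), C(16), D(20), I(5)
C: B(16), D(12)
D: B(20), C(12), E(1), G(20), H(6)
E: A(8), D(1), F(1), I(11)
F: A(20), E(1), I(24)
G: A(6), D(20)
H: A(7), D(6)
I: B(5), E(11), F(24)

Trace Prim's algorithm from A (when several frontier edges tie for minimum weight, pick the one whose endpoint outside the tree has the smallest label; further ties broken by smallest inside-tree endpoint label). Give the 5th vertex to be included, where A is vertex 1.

Grow the tree from A using Prim:
Step 1: cheapest edge leaving the tree is A—G (6); add G.
Step 2: cheapest edge leaving the tree is A—H (7); add H.
Step 3: cheapest edge leaving the tree is D—H (6); add D.
Step 4: cheapest edge leaving the tree is D—E (1); add E.
Step 5: cheapest edge leaving the tree is E—F (1); add F.
Step 6: cheapest edge leaving the tree is E—I (11); add I.
Step 7: cheapest edge leaving the tree is B—I (5); add B.
Step 8: cheapest edge leaving the tree is C—D (12); add C.
Vertex order: A, G, H, D, E, F, I, B, C. The 5th vertex is E.

E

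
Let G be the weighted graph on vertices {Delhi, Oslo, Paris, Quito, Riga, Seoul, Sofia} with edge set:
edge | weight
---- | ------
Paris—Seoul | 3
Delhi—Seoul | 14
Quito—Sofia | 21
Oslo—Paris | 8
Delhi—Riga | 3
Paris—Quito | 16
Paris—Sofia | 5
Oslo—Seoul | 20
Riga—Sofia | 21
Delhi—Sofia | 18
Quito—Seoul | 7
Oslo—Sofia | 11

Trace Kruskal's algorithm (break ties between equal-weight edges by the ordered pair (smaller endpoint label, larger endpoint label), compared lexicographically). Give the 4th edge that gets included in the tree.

Kruskal: consider edges lightest-first.
Delhi—Riga (3): add. Components now {Quito} {Oslo} {Seoul} {Paris} {Delhi,Riga} {Sofia}
Paris—Seoul (3): add. Components now {Quito} {Oslo} {Paris,Seoul} {Delhi,Riga} {Sofia}
Paris—Sofia (5): add. Components now {Quito} {Oslo} {Paris,Seoul,Sofia} {Delhi,Riga}
Quito—Seoul (7): add. Components now {Paris,Quito,Seoul,Sofia} {Oslo} {Delhi,Riga}
Oslo—Paris (8): add. Components now {Oslo,Paris,Quito,Seoul,Sofia} {Delhi,Riga}
Oslo—Sofia (11): skip — Oslo and Sofia already connected.
Delhi—Seoul (14): add. Components now {Delhi,Oslo,Paris,Quito,Riga,Seoul,Sofia}
The 4th edge added is Quito—Seoul.

Quito-Seoul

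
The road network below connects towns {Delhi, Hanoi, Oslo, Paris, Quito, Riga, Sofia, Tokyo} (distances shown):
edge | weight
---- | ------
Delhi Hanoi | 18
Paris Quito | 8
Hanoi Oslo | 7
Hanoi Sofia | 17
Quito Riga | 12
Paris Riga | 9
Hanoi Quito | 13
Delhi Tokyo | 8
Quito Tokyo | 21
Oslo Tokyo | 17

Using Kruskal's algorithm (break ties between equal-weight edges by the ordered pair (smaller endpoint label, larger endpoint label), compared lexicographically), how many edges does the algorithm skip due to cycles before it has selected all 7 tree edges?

Kruskal: consider edges lightest-first.
Hanoi Oslo (7): add — endpoints in different components.
Delhi Tokyo (8): add — endpoints in different components.
Paris Quito (8): add — endpoints in different components.
Paris Riga (9): add — endpoints in different components.
Quito Riga (12): skip — Riga and Quito already connected.
Hanoi Quito (13): add — endpoints in different components.
Hanoi Sofia (17): add — endpoints in different components.
Oslo Tokyo (17): add — endpoints in different components.
Edges rejected before the tree was complete: 1.

1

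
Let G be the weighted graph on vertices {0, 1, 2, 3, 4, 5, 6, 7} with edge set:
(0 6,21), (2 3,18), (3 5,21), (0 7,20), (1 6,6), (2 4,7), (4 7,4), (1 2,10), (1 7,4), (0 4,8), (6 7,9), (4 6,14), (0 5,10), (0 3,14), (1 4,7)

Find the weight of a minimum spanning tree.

53

Sort edges by weight, then run Kruskal:
1 7 (4): add — endpoints in different components.
4 7 (4): add — endpoints in different components.
1 6 (6): add — endpoints in different components.
1 4 (7): skip — 1 and 4 already connected.
2 4 (7): add — endpoints in different components.
0 4 (8): add — endpoints in different components.
6 7 (9): skip — 6 and 7 already connected.
0 5 (10): add — endpoints in different components.
1 2 (10): skip — 1 and 2 already connected.
0 3 (14): add — endpoints in different components.
MST edges: 1 7, 4 7, 1 6, 2 4, 0 4, 0 5, 0 3; total weight 4+4+6+7+8+10+14 = 53.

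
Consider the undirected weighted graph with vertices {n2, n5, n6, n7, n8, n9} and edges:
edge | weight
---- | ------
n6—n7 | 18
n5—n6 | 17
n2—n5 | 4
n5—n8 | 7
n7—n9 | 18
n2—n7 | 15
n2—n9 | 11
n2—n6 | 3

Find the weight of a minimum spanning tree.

40

Prim's algorithm from n5:
Step 1: cheapest edge leaving the tree is n2—n5 (4); add n2.
Step 2: cheapest edge leaving the tree is n2—n6 (3); add n6.
Step 3: cheapest edge leaving the tree is n5—n8 (7); add n8.
Step 4: cheapest edge leaving the tree is n2—n9 (11); add n9.
Step 5: cheapest edge leaving the tree is n2—n7 (15); add n7.
MST edges: n2—n5, n2—n6, n5—n8, n2—n9, n2—n7; total weight 4+3+7+11+15 = 40.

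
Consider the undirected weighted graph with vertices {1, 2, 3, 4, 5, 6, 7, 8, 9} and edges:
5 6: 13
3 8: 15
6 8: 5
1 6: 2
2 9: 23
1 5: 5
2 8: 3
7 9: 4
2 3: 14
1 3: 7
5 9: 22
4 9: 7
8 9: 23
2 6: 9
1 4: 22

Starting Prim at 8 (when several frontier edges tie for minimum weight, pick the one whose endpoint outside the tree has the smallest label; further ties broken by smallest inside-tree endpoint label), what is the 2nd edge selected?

6-8

Prim, starting at 8.
Step 1: cheapest edge leaving the tree is 2 8 (3); add 2.
Step 2: cheapest edge leaving the tree is 6 8 (5); add 6.
Step 3: cheapest edge leaving the tree is 1 6 (2); add 1.
Step 4: cheapest edge leaving the tree is 1 5 (5); add 5.
Step 5: cheapest edge leaving the tree is 1 3 (7); add 3.
Step 6: cheapest edge leaving the tree is 1 4 (22); add 4.
Step 7: cheapest edge leaving the tree is 4 9 (7); add 9.
Step 8: cheapest edge leaving the tree is 7 9 (4); add 7.
The 2nd edge added is 6 8.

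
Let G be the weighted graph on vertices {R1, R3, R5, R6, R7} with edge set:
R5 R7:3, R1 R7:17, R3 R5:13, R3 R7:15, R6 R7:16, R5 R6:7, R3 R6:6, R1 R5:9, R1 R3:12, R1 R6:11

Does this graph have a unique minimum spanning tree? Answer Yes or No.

Yes

Kruskal's algorithm — process edges by increasing weight (ties by edge label):
R5 R7 (3): add — endpoints in different components.
R3 R6 (6): add — endpoints in different components.
R5 R6 (7): add — endpoints in different components.
R1 R5 (9): add — endpoints in different components.
Every non-tree edge has weight strictly greater than the heaviest edge on the tree path between its endpoints, so the MST is unique.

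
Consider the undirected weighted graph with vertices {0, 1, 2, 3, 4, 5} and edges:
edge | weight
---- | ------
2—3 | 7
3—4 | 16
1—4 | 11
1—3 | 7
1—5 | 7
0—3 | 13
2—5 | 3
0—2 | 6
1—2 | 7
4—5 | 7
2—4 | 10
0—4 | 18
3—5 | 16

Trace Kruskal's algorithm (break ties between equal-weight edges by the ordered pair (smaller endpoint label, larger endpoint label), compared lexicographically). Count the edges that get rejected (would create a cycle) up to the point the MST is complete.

Sort edges by weight, then run Kruskal:
2—5 (3): add. Components now {0} {1} {2,5} {3} {4}
0—2 (6): add. Components now {0,2,5} {1} {3} {4}
1—2 (7): add. Components now {0,1,2,5} {3} {4}
1—3 (7): add. Components now {0,1,2,3,5} {4}
1—5 (7): skip — 1 and 5 already connected.
2—3 (7): skip — 2 and 3 already connected.
4—5 (7): add. Components now {0,1,2,3,4,5}
Edges rejected before the tree was complete: 2.

2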